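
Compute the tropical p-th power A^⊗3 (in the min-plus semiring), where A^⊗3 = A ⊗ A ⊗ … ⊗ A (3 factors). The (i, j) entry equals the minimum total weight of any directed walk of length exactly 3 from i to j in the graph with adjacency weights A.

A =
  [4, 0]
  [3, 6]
A^⊗3 =
  [7, 3]
  [6, 7]

Each entry (A^⊗3)_ij equals the minimum over all length-3 walks i = v_0 → v_1 → … → v_3 = j of Σ_t A[v_t][v_{t+1}]. For example, for (i, j) = (0, 1) we minimise over 4 possible intermediate vertex sequences; the minimum is 3, attained along the walk 0 → 1 → 0 → 1.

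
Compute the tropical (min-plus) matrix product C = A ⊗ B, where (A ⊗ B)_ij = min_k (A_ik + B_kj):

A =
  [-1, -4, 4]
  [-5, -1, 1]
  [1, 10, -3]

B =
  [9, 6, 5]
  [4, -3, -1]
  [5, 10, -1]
A ⊗ B =
  [0, -7, -5]
  [3, -4, -2]
  [2, 7, -4]

Apply the min-plus product entry-by-entry:
  C[0][0] = min over k of (A[0][0] + B[0][0] = -1 + 9 = 8, A[0][1] + B[1][0] = -4 + 4 = 0, A[0][2] + B[2][0] = 4 + 5 = 9) = 0 (attained at k = 1)
  C[0][1] = min over k of (A[0][0] + B[0][1] = -1 + 6 = 5, A[0][1] + B[1][1] = -4 + -3 = -7, A[0][2] + B[2][1] = 4 + 10 = 14) = -7 (attained at k = 1)
  C[0][2] = min over k of (A[0][0] + B[0][2] = -1 + 5 = 4, A[0][1] + B[1][2] = -4 + -1 = -5, A[0][2] + B[2][2] = 4 + -1 = 3) = -5 (attained at k = 1)
  C[1][0] = min over k of (A[1][0] + B[0][0] = -5 + 9 = 4, A[1][1] + B[1][0] = -1 + 4 = 3, A[1][2] + B[2][0] = 1 + 5 = 6) = 3 (attained at k = 1)
  C[1][1] = min over k of (A[1][0] + B[0][1] = -5 + 6 = 1, A[1][1] + B[1][1] = -1 + -3 = -4, A[1][2] + B[2][1] = 1 + 10 = 11) = -4 (attained at k = 1)
  C[1][2] = min over k of (A[1][0] + B[0][2] = -5 + 5 = 0, A[1][1] + B[1][2] = -1 + -1 = -2, A[1][2] + B[2][2] = 1 + -1 = 0) = -2 (attained at k = 1)
  C[2][0] = min over k of (A[2][0] + B[0][0] = 1 + 9 = 10, A[2][1] + B[1][0] = 10 + 4 = 14, A[2][2] + B[2][0] = -3 + 5 = 2) = 2 (attained at k = 2)
  C[2][1] = min over k of (A[2][0] + B[0][1] = 1 + 6 = 7, A[2][1] + B[1][1] = 10 + -3 = 7, A[2][2] + B[2][1] = -3 + 10 = 7) = 7 (attained at k = 0)
  C[2][2] = min over k of (A[2][0] + B[0][2] = 1 + 5 = 6, A[2][1] + B[1][2] = 10 + -1 = 9, A[2][2] + B[2][2] = -3 + -1 = -4) = -4 (attained at k = 2)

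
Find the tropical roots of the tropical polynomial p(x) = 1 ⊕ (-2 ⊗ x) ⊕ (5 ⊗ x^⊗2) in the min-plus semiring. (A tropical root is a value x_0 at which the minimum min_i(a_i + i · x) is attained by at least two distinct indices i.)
Roots: {-7, 3}

Each tropical root is a break point of the lower envelope of the lines y = a_i + i · x (there are 3 lines, with slopes 0, 1, ..., 2). Only the lines that attain the minimum somewhere contribute to roots; other lines are dominated. Here the surviving (envelope) indices are i = 2, i = 1, i = 0.
Intersections between consecutive envelope lines give the roots: for adjacent envelope indices i < j the intersection is x = (a_i − a_j) / (j − i). Reading off the sorted break points: {-7, 3}.
Verification: at each break x_0, at least two indices attain the minimum of min_i(a_i + i · x_0).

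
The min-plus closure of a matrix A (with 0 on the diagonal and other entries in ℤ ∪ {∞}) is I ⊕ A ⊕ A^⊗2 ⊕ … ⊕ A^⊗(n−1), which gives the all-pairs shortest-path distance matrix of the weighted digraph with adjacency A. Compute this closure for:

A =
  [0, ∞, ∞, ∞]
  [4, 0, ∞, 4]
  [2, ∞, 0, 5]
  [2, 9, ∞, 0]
Closure =
  [0, ∞, ∞, ∞]
  [4, 0, ∞, 4]
  [2, 14, 0, 5]
  [2, 9, ∞, 0]

This is the Floyd-Warshall all-pairs shortest-path computation. For each intermediate vertex k = 0, 1, …, 3, update dist[i][j] ← min(dist[i][j], dist[i][k] + dist[k][j]). The final matrix gives, for each (i, j), the minimum total weight of any directed path from i to j (possibly empty when i = j).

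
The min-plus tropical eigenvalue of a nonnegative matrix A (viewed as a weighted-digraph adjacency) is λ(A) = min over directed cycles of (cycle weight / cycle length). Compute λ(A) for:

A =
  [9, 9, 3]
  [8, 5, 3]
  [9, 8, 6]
λ(A) = 5

Enumerate directed cycles and compute their means (weight / length). Sample:
  cycle 0 → 0: weight = 9, length = 1, mean = 9/1 ≈ 9.000
  cycle 1 → 1: weight = 5, length = 1, mean = 5/1 ≈ 5.000
  cycle 2 → 2: weight = 6, length = 1, mean = 6/1 ≈ 6.000
  cycle 0 → 1 → 0: weight = 17, length = 2, mean = 17/2 ≈ 8.500
  cycle 0 → 2 → 0: weight = 12, length = 2, mean = 12/2 ≈ 6.000
  cycle 1 → 0 → 1: weight = 17, length = 2, mean = 17/2 ≈ 8.500
Minimum mean = 5.000, attained e.g. along the cycle 1 → 1 with weight 5 and length 1. So λ(A) = 5/1 = 5.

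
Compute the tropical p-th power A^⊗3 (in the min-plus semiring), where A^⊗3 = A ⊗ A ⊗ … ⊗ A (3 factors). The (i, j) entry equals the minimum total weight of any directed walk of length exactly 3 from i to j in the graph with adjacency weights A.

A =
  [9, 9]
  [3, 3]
A^⊗3 =
  [15, 15]
  [9, 9]

Each entry (A^⊗3)_ij equals the minimum over all length-3 walks i = v_0 → v_1 → … → v_3 = j of Σ_t A[v_t][v_{t+1}]. For example, for (i, j) = (0, 1) we minimise over 4 possible intermediate vertex sequences; the minimum is 15, attained along the walk 0 → 1 → 1 → 1.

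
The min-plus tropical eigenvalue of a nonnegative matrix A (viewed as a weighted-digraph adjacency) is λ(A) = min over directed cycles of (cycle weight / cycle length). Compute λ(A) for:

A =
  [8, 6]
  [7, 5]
λ(A) = 5

Enumerate directed cycles and compute their means (weight / length). Sample:
  cycle 0 → 0: weight = 8, length = 1, mean = 8/1 ≈ 8.000
  cycle 1 → 1: weight = 5, length = 1, mean = 5/1 ≈ 5.000
  cycle 0 → 1 → 0: weight = 13, length = 2, mean = 13/2 ≈ 6.500
  cycle 1 → 0 → 1: weight = 13, length = 2, mean = 13/2 ≈ 6.500
Minimum mean = 5.000, attained e.g. along the cycle 1 → 1 with weight 5 and length 1. So λ(A) = 5/1 = 5.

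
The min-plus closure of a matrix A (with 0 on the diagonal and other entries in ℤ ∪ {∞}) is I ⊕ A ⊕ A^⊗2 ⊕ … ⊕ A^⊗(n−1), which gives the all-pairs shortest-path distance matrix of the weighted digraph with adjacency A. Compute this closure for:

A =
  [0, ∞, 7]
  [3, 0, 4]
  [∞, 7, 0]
Closure =
  [0, 14, 7]
  [3, 0, 4]
  [10, 7, 0]

This is the Floyd-Warshall all-pairs shortest-path computation. For each intermediate vertex k = 0, 1, …, 2, update dist[i][j] ← min(dist[i][j], dist[i][k] + dist[k][j]). The final matrix gives, for each (i, j), the minimum total weight of any directed path from i to j (possibly empty when i = j).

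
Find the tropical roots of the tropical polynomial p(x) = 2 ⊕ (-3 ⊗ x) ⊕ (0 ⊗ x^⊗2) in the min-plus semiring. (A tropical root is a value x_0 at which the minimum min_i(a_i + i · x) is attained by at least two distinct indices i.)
Roots: {-3, 5}

Each tropical root is a break point of the lower envelope of the lines y = a_i + i · x (there are 3 lines, with slopes 0, 1, ..., 2). Only the lines that attain the minimum somewhere contribute to roots; other lines are dominated. Here the surviving (envelope) indices are i = 2, i = 1, i = 0.
Intersections between consecutive envelope lines give the roots: for adjacent envelope indices i < j the intersection is x = (a_i − a_j) / (j − i). Reading off the sorted break points: {-3, 5}.
Verification: at each break x_0, at least two indices attain the minimum of min_i(a_i + i · x_0).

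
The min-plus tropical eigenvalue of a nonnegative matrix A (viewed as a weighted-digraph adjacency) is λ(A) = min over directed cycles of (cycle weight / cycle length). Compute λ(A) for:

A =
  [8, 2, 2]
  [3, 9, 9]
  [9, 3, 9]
λ(A) = 5/2

Enumerate directed cycles and compute their means (weight / length). Sample:
  cycle 0 → 0: weight = 8, length = 1, mean = 8/1 ≈ 8.000
  cycle 1 → 1: weight = 9, length = 1, mean = 9/1 ≈ 9.000
  cycle 2 → 2: weight = 9, length = 1, mean = 9/1 ≈ 9.000
  cycle 0 → 1 → 0: weight = 5, length = 2, mean = 5/2 ≈ 2.500
  cycle 0 → 2 → 0: weight = 11, length = 2, mean = 11/2 ≈ 5.500
  cycle 1 → 0 → 1: weight = 5, length = 2, mean = 5/2 ≈ 2.500
Minimum mean = 2.500, attained e.g. along the cycle 0 → 1 → 0 with weight 5 and length 2. So λ(A) = 5/2 = 5/2.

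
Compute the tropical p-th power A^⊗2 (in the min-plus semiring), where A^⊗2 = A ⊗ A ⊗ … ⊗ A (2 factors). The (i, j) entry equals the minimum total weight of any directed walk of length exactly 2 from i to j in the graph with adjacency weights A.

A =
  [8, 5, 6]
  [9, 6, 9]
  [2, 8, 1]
A^⊗2 =
  [8, 11, 7]
  [11, 12, 10]
  [3, 7, 2]

Each entry (A^⊗2)_ij equals the minimum over all length-2 walks i = v_0 → v_1 → … → v_2 = j of Σ_t A[v_t][v_{t+1}]. For example, for (i, j) = (0, 2) we minimise over 3 possible intermediate vertex sequences; the minimum is 7, attained along the walk 0 → 2 → 2.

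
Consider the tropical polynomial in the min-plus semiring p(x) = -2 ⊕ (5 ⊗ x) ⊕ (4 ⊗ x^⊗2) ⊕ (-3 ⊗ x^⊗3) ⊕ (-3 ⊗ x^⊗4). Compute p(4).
p(4) = -2

A tropical monomial a ⊗ x^⊗i evaluates to a + i · x. Evaluating each term at x = 4:
  Term 0 contributes -2 + 0 · 4 = -2
  Term 1 contributes 5 + 1 · 4 = 9
  Term 2 contributes 4 + 2 · 4 = 12
  Term 3 contributes -3 + 3 · 4 = 9
  Term 4 contributes -3 + 4 · 4 = 13
p(4) = ⊕ of these = min[-2, 9, 12, 9, 13] = -2.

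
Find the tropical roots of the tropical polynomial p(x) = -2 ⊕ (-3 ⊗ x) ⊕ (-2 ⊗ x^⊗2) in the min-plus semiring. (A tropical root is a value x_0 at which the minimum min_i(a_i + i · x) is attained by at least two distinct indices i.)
Roots: {-1, 1}

Each tropical root is a break point of the lower envelope of the lines y = a_i + i · x (there are 3 lines, with slopes 0, 1, ..., 2). Only the lines that attain the minimum somewhere contribute to roots; other lines are dominated. Here the surviving (envelope) indices are i = 2, i = 1, i = 0.
Intersections between consecutive envelope lines give the roots: for adjacent envelope indices i < j the intersection is x = (a_i − a_j) / (j − i). Reading off the sorted break points: {-1, 1}.
Verification: at each break x_0, at least two indices attain the minimum of min_i(a_i + i · x_0).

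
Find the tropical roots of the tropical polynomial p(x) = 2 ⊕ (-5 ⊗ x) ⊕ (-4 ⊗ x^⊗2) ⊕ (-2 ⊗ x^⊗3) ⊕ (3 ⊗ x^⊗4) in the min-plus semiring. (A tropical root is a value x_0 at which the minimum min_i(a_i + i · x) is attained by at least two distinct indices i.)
Roots: {-5, -2, -1, 7}

Each tropical root is a break point of the lower envelope of the lines y = a_i + i · x (there are 5 lines, with slopes 0, 1, ..., 4). Only the lines that attain the minimum somewhere contribute to roots; other lines are dominated. Here the surviving (envelope) indices are i = 4, i = 3, i = 2, i = 1, i = 0.
Intersections between consecutive envelope lines give the roots: for adjacent envelope indices i < j the intersection is x = (a_i − a_j) / (j − i). Reading off the sorted break points: {-5, -2, -1, 7}.
Verification: at each break x_0, at least two indices attain the minimum of min_i(a_i + i · x_0).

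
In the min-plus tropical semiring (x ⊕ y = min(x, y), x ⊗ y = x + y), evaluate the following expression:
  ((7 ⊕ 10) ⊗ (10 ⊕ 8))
((7 ⊕ 10) ⊗ (10 ⊕ 8)) = 15

Expand innermost to outermost. Recall ⊕ takes the minimum of its arguments and ⊗ takes their sum. Working out the expression ((7 ⊕ 10) ⊗ (10 ⊕ 8)) gives 15.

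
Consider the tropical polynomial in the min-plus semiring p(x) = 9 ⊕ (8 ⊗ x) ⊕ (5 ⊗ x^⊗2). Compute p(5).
p(5) = 9

A tropical monomial a ⊗ x^⊗i evaluates to a + i · x. Evaluating each term at x = 5:
  Term 0 contributes 9 + 0 · 5 = 9
  Term 1 contributes 8 + 1 · 5 = 13
  Term 2 contributes 5 + 2 · 5 = 15
p(5) = ⊕ of these = min[9, 13, 15] = 9.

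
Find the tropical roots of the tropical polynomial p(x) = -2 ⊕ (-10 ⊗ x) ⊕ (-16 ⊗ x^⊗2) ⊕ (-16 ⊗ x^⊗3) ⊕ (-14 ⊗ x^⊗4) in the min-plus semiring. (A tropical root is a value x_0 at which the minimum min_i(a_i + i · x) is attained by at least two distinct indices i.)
Roots: {-2, 0, 6, 8}

Each tropical root is a break point of the lower envelope of the lines y = a_i + i · x (there are 5 lines, with slopes 0, 1, ..., 4). Only the lines that attain the minimum somewhere contribute to roots; other lines are dominated. Here the surviving (envelope) indices are i = 4, i = 3, i = 2, i = 1, i = 0.
Intersections between consecutive envelope lines give the roots: for adjacent envelope indices i < j the intersection is x = (a_i − a_j) / (j − i). Reading off the sorted break points: {-2, 0, 6, 8}.
Verification: at each break x_0, at least two indices attain the minimum of min_i(a_i + i · x_0).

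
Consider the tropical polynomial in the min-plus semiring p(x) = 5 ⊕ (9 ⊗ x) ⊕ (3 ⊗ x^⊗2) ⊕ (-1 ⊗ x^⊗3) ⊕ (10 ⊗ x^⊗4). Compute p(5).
p(5) = 5

A tropical monomial a ⊗ x^⊗i evaluates to a + i · x. Evaluating each term at x = 5:
  Term 0 contributes 5 + 0 · 5 = 5
  Term 1 contributes 9 + 1 · 5 = 14
  Term 2 contributes 3 + 2 · 5 = 13
  Term 3 contributes -1 + 3 · 5 = 14
  Term 4 contributes 10 + 4 · 5 = 30
p(5) = ⊕ of these = min[5, 14, 13, 14, 30] = 5.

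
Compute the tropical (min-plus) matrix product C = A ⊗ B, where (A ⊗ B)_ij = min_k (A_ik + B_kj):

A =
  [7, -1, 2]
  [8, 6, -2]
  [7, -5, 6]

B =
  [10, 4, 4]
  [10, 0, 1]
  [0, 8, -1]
A ⊗ B =
  [2, -1, 0]
  [-2, 6, -3]
  [5, -5, -4]

Apply the min-plus product entry-by-entry:
  C[0][0] = min over k of (A[0][0] + B[0][0] = 7 + 10 = 17, A[0][1] + B[1][0] = -1 + 10 = 9, A[0][2] + B[2][0] = 2 + 0 = 2) = 2 (attained at k = 2)
  C[0][1] = min over k of (A[0][0] + B[0][1] = 7 + 4 = 11, A[0][1] + B[1][1] = -1 + 0 = -1, A[0][2] + B[2][1] = 2 + 8 = 10) = -1 (attained at k = 1)
  C[0][2] = min over k of (A[0][0] + B[0][2] = 7 + 4 = 11, A[0][1] + B[1][2] = -1 + 1 = 0, A[0][2] + B[2][2] = 2 + -1 = 1) = 0 (attained at k = 1)
  C[1][0] = min over k of (A[1][0] + B[0][0] = 8 + 10 = 18, A[1][1] + B[1][0] = 6 + 10 = 16, A[1][2] + B[2][0] = -2 + 0 = -2) = -2 (attained at k = 2)
  C[1][1] = min over k of (A[1][0] + B[0][1] = 8 + 4 = 12, A[1][1] + B[1][1] = 6 + 0 = 6, A[1][2] + B[2][1] = -2 + 8 = 6) = 6 (attained at k = 1)
  C[1][2] = min over k of (A[1][0] + B[0][2] = 8 + 4 = 12, A[1][1] + B[1][2] = 6 + 1 = 7, A[1][2] + B[2][2] = -2 + -1 = -3) = -3 (attained at k = 2)
  C[2][0] = min over k of (A[2][0] + B[0][0] = 7 + 10 = 17, A[2][1] + B[1][0] = -5 + 10 = 5, A[2][2] + B[2][0] = 6 + 0 = 6) = 5 (attained at k = 1)
  C[2][1] = min over k of (A[2][0] + B[0][1] = 7 + 4 = 11, A[2][1] + B[1][1] = -5 + 0 = -5, A[2][2] + B[2][1] = 6 + 8 = 14) = -5 (attained at k = 1)
  C[2][2] = min over k of (A[2][0] + B[0][2] = 7 + 4 = 11, A[2][1] + B[1][2] = -5 + 1 = -4, A[2][2] + B[2][2] = 6 + -1 = 5) = -4 (attained at k = 1)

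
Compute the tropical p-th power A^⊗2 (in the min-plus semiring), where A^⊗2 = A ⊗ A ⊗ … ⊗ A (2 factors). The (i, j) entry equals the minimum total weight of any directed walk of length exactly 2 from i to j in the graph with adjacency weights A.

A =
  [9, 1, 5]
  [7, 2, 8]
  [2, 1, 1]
A^⊗2 =
  [7, 3, 6]
  [9, 4, 9]
  [3, 2, 2]

Each entry (A^⊗2)_ij equals the minimum over all length-2 walks i = v_0 → v_1 → … → v_2 = j of Σ_t A[v_t][v_{t+1}]. For example, for (i, j) = (0, 2) we minimise over 3 possible intermediate vertex sequences; the minimum is 6, attained along the walk 0 → 2 → 2.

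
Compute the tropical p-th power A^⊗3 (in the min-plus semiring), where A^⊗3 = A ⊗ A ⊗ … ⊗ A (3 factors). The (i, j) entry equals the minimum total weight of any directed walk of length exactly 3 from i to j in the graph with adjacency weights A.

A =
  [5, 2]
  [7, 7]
A^⊗3 =
  [14, 11]
  [16, 14]

Each entry (A^⊗3)_ij equals the minimum over all length-3 walks i = v_0 → v_1 → … → v_3 = j of Σ_t A[v_t][v_{t+1}]. For example, for (i, j) = (0, 1) we minimise over 4 possible intermediate vertex sequences; the minimum is 11, attained along the walk 0 → 1 → 0 → 1.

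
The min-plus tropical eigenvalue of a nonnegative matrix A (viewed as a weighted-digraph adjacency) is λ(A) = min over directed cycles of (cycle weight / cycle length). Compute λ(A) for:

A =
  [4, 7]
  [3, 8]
λ(A) = 4

Enumerate directed cycles and compute their means (weight / length). Sample:
  cycle 0 → 0: weight = 4, length = 1, mean = 4/1 ≈ 4.000
  cycle 1 → 1: weight = 8, length = 1, mean = 8/1 ≈ 8.000
  cycle 0 → 1 → 0: weight = 10, length = 2, mean = 10/2 ≈ 5.000
  cycle 1 → 0 → 1: weight = 10, length = 2, mean = 10/2 ≈ 5.000
Minimum mean = 4.000, attained e.g. along the cycle 0 → 0 with weight 4 and length 1. So λ(A) = 4/1 = 4.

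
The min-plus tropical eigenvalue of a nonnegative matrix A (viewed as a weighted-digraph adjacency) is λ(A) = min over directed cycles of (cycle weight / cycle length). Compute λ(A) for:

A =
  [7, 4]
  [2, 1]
λ(A) = 1

Enumerate directed cycles and compute their means (weight / length). Sample:
  cycle 0 → 0: weight = 7, length = 1, mean = 7/1 ≈ 7.000
  cycle 1 → 1: weight = 1, length = 1, mean = 1/1 ≈ 1.000
  cycle 0 → 1 → 0: weight = 6, length = 2, mean = 6/2 ≈ 3.000
  cycle 1 → 0 → 1: weight = 6, length = 2, mean = 6/2 ≈ 3.000
Minimum mean = 1.000, attained e.g. along the cycle 1 → 1 with weight 1 and length 1. So λ(A) = 1/1 = 1.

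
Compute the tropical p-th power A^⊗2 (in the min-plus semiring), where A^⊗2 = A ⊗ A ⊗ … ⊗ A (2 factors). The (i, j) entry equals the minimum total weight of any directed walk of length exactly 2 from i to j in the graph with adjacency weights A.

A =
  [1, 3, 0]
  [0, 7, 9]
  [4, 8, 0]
A^⊗2 =
  [2, 4, 0]
  [1, 3, 0]
  [4, 7, 0]

Each entry (A^⊗2)_ij equals the minimum over all length-2 walks i = v_0 → v_1 → … → v_2 = j of Σ_t A[v_t][v_{t+1}]. For example, for (i, j) = (0, 2) we minimise over 3 possible intermediate vertex sequences; the minimum is 0, attained along the walk 0 → 2 → 2.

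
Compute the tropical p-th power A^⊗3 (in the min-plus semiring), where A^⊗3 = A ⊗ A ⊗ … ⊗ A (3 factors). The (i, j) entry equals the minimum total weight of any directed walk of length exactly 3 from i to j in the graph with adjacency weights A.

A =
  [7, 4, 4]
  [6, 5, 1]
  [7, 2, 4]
A^⊗3 =
  [12, 7, 7]
  [9, 7, 4]
  [10, 5, 7]

Each entry (A^⊗3)_ij equals the minimum over all length-3 walks i = v_0 → v_1 → … → v_3 = j of Σ_t A[v_t][v_{t+1}]. For example, for (i, j) = (0, 2) we minimise over 9 possible intermediate vertex sequences; the minimum is 7, attained along the walk 0 → 2 → 1 → 2.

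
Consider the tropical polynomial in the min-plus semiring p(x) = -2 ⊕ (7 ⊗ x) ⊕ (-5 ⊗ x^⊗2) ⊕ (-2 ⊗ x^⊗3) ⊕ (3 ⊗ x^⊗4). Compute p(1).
p(1) = -3

A tropical monomial a ⊗ x^⊗i evaluates to a + i · x. Evaluating each term at x = 1:
  Term 0 contributes -2 + 0 · 1 = -2
  Term 1 contributes 7 + 1 · 1 = 8
  Term 2 contributes -5 + 2 · 1 = -3
  Term 3 contributes -2 + 3 · 1 = 1
  Term 4 contributes 3 + 4 · 1 = 7
p(1) = ⊕ of these = min[-2, 8, -3, 1, 7] = -3.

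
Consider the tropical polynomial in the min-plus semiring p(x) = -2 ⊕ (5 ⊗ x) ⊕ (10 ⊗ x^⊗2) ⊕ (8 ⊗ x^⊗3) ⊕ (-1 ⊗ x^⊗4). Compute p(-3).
p(-3) = -13

A tropical monomial a ⊗ x^⊗i evaluates to a + i · x. Evaluating each term at x = -3:
  Term 0 contributes -2 + 0 · -3 = -2
  Term 1 contributes 5 + 1 · -3 = 2
  Term 2 contributes 10 + 2 · -3 = 4
  Term 3 contributes 8 + 3 · -3 = -1
  Term 4 contributes -1 + 4 · -3 = -13
p(-3) = ⊕ of these = min[-2, 2, 4, -1, -13] = -13.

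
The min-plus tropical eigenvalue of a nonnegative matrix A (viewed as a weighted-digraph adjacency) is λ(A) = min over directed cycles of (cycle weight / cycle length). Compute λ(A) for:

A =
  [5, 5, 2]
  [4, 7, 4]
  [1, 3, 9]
λ(A) = 3/2

Enumerate directed cycles and compute their means (weight / length). Sample:
  cycle 0 → 0: weight = 5, length = 1, mean = 5/1 ≈ 5.000
  cycle 1 → 1: weight = 7, length = 1, mean = 7/1 ≈ 7.000
  cycle 2 → 2: weight = 9, length = 1, mean = 9/1 ≈ 9.000
  cycle 0 → 1 → 0: weight = 9, length = 2, mean = 9/2 ≈ 4.500
  cycle 0 → 2 → 0: weight = 3, length = 2, mean = 3/2 ≈ 1.500
  cycle 1 → 0 → 1: weight = 9, length = 2, mean = 9/2 ≈ 4.500
Minimum mean = 1.500, attained e.g. along the cycle 0 → 2 → 0 with weight 3 and length 2. So λ(A) = 3/2 = 3/2.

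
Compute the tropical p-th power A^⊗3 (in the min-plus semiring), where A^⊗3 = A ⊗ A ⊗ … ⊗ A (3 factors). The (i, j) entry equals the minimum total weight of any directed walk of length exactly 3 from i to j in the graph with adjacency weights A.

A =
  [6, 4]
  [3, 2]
A^⊗3 =
  [9, 8]
  [7, 6]

Each entry (A^⊗3)_ij equals the minimum over all length-3 walks i = v_0 → v_1 → … → v_3 = j of Σ_t A[v_t][v_{t+1}]. For example, for (i, j) = (0, 1) we minimise over 4 possible intermediate vertex sequences; the minimum is 8, attained along the walk 0 → 1 → 1 → 1.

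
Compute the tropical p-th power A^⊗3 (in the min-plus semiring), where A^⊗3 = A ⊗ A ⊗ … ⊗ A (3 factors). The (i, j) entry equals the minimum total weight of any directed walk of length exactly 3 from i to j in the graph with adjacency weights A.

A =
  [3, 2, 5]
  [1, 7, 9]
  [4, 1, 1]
A^⊗3 =
  [6, 5, 7]
  [4, 6, 7]
  [3, 3, 3]

Each entry (A^⊗3)_ij equals the minimum over all length-3 walks i = v_0 → v_1 → … → v_3 = j of Σ_t A[v_t][v_{t+1}]. For example, for (i, j) = (0, 2) we minimise over 9 possible intermediate vertex sequences; the minimum is 7, attained along the walk 0 → 2 → 2 → 2.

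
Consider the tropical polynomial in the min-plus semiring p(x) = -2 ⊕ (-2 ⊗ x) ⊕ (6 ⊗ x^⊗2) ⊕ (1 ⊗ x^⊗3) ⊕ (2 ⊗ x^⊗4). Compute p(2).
p(2) = -2

A tropical monomial a ⊗ x^⊗i evaluates to a + i · x. Evaluating each term at x = 2:
  Term 0 contributes -2 + 0 · 2 = -2
  Term 1 contributes -2 + 1 · 2 = 0
  Term 2 contributes 6 + 2 · 2 = 10
  Term 3 contributes 1 + 3 · 2 = 7
  Term 4 contributes 2 + 4 · 2 = 10
p(2) = ⊕ of these = min[-2, 0, 10, 7, 10] = -2.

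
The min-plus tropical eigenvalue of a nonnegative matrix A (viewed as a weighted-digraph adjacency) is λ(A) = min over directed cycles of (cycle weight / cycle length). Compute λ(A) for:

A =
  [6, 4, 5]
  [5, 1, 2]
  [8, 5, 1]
λ(A) = 1

Enumerate directed cycles and compute their means (weight / length). Sample:
  cycle 0 → 0: weight = 6, length = 1, mean = 6/1 ≈ 6.000
  cycle 1 → 1: weight = 1, length = 1, mean = 1/1 ≈ 1.000
  cycle 2 → 2: weight = 1, length = 1, mean = 1/1 ≈ 1.000
  cycle 0 → 1 → 0: weight = 9, length = 2, mean = 9/2 ≈ 4.500
  cycle 0 → 2 → 0: weight = 13, length = 2, mean = 13/2 ≈ 6.500
  cycle 1 → 0 → 1: weight = 9, length = 2, mean = 9/2 ≈ 4.500
Minimum mean = 1.000, attained e.g. along the cycle 1 → 1 with weight 1 and length 1. So λ(A) = 1/1 = 1.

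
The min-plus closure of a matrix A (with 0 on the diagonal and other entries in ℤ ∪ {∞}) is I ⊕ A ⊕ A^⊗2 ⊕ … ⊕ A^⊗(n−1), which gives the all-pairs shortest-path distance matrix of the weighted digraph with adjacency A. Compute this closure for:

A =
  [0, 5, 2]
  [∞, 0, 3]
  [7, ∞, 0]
Closure =
  [0, 5, 2]
  [10, 0, 3]
  [7, 12, 0]

This is the Floyd-Warshall all-pairs shortest-path computation. For each intermediate vertex k = 0, 1, …, 2, update dist[i][j] ← min(dist[i][j], dist[i][k] + dist[k][j]). The final matrix gives, for each (i, j), the minimum total weight of any directed path from i to j (possibly empty when i = j).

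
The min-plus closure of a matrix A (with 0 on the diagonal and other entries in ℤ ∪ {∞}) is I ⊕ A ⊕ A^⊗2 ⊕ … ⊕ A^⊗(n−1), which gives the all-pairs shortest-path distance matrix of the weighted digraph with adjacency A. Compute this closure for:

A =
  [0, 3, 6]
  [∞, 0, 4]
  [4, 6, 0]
Closure =
  [0, 3, 6]
  [8, 0, 4]
  [4, 6, 0]

This is the Floyd-Warshall all-pairs shortest-path computation. For each intermediate vertex k = 0, 1, …, 2, update dist[i][j] ← min(dist[i][j], dist[i][k] + dist[k][j]). The final matrix gives, for each (i, j), the minimum total weight of any directed path from i to j (possibly empty when i = j).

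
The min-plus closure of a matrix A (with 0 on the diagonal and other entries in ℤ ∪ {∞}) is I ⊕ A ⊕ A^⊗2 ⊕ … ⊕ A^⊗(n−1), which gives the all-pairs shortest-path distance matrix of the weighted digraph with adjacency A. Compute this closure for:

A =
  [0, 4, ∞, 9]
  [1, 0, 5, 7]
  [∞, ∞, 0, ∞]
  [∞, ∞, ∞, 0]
Closure =
  [0, 4, 9, 9]
  [1, 0, 5, 7]
  [∞, ∞, 0, ∞]
  [∞, ∞, ∞, 0]

This is the Floyd-Warshall all-pairs shortest-path computation. For each intermediate vertex k = 0, 1, …, 3, update dist[i][j] ← min(dist[i][j], dist[i][k] + dist[k][j]). The final matrix gives, for each (i, j), the minimum total weight of any directed path from i to j (possibly empty when i = j).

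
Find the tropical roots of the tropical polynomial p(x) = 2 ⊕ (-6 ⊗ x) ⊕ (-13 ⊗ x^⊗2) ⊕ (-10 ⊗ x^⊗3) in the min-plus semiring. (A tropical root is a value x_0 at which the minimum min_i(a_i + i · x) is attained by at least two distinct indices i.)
Roots: {-3, 7, 8}

Each tropical root is a break point of the lower envelope of the lines y = a_i + i · x (there are 4 lines, with slopes 0, 1, ..., 3). Only the lines that attain the minimum somewhere contribute to roots; other lines are dominated. Here the surviving (envelope) indices are i = 3, i = 2, i = 1, i = 0.
Intersections between consecutive envelope lines give the roots: for adjacent envelope indices i < j the intersection is x = (a_i − a_j) / (j − i). Reading off the sorted break points: {-3, 7, 8}.
Verification: at each break x_0, at least two indices attain the minimum of min_i(a_i + i · x_0).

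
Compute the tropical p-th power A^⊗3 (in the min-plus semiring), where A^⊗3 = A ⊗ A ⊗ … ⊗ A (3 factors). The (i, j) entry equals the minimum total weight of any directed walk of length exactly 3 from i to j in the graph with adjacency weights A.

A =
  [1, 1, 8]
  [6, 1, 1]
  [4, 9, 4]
A^⊗3 =
  [3, 3, 3]
  [6, 3, 3]
  [6, 6, 6]

Each entry (A^⊗3)_ij equals the minimum over all length-3 walks i = v_0 → v_1 → … → v_3 = j of Σ_t A[v_t][v_{t+1}]. For example, for (i, j) = (0, 2) we minimise over 9 possible intermediate vertex sequences; the minimum is 3, attained along the walk 0 → 0 → 1 → 2.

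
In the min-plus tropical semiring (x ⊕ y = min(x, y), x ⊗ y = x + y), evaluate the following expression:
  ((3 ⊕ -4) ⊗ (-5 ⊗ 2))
((3 ⊕ -4) ⊗ (-5 ⊗ 2)) = -7

Expand innermost to outermost. Recall ⊕ takes the minimum of its arguments and ⊗ takes their sum. Working out the expression ((3 ⊕ -4) ⊗ (-5 ⊗ 2)) gives -7.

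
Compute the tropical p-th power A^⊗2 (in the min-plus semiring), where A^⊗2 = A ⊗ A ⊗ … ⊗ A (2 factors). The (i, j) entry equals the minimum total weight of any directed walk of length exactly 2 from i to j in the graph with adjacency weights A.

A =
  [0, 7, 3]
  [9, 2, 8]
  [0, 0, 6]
A^⊗2 =
  [0, 3, 3]
  [8, 4, 10]
  [0, 2, 3]

Each entry (A^⊗2)_ij equals the minimum over all length-2 walks i = v_0 → v_1 → … → v_2 = j of Σ_t A[v_t][v_{t+1}]. For example, for (i, j) = (0, 2) we minimise over 3 possible intermediate vertex sequences; the minimum is 3, attained along the walk 0 → 0 → 2.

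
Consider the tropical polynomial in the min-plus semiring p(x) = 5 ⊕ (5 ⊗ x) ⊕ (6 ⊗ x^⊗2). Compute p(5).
p(5) = 5

A tropical monomial a ⊗ x^⊗i evaluates to a + i · x. Evaluating each term at x = 5:
  Term 0 contributes 5 + 0 · 5 = 5
  Term 1 contributes 5 + 1 · 5 = 10
  Term 2 contributes 6 + 2 · 5 = 16
p(5) = ⊕ of these = min[5, 10, 16] = 5.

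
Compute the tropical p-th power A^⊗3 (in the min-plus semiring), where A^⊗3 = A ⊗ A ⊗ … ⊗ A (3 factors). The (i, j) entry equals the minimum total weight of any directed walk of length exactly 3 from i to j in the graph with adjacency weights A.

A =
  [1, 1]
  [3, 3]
A^⊗3 =
  [3, 3]
  [5, 5]

Each entry (A^⊗3)_ij equals the minimum over all length-3 walks i = v_0 → v_1 → … → v_3 = j of Σ_t A[v_t][v_{t+1}]. For example, for (i, j) = (0, 1) we minimise over 4 possible intermediate vertex sequences; the minimum is 3, attained along the walk 0 → 0 → 0 → 1.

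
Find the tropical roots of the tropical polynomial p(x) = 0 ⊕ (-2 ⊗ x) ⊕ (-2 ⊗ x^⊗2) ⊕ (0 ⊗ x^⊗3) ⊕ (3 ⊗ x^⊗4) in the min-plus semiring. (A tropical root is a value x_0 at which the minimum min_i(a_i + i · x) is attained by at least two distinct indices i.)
Roots: {-3, -2, 0, 2}

Each tropical root is a break point of the lower envelope of the lines y = a_i + i · x (there are 5 lines, with slopes 0, 1, ..., 4). Only the lines that attain the minimum somewhere contribute to roots; other lines are dominated. Here the surviving (envelope) indices are i = 4, i = 3, i = 2, i = 1, i = 0.
Intersections between consecutive envelope lines give the roots: for adjacent envelope indices i < j the intersection is x = (a_i − a_j) / (j − i). Reading off the sorted break points: {-3, -2, 0, 2}.
Verification: at each break x_0, at least two indices attain the minimum of min_i(a_i + i · x_0).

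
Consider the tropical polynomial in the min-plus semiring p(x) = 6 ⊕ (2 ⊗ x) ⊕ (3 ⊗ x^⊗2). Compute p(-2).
p(-2) = -1

A tropical monomial a ⊗ x^⊗i evaluates to a + i · x. Evaluating each term at x = -2:
  Term 0 contributes 6 + 0 · -2 = 6
  Term 1 contributes 2 + 1 · -2 = 0
  Term 2 contributes 3 + 2 · -2 = -1
p(-2) = ⊕ of these = min[6, 0, -1] = -1.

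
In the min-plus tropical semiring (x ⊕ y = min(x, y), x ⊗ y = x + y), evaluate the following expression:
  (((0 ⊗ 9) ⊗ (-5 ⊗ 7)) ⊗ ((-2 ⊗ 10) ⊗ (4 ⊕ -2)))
(((0 ⊗ 9) ⊗ (-5 ⊗ 7)) ⊗ ((-2 ⊗ 10) ⊗ (4 ⊕ -2))) = 17

Expand innermost to outermost. Recall ⊕ takes the minimum of its arguments and ⊗ takes their sum. Working out the expression (((0 ⊗ 9) ⊗ (-5 ⊗ 7)) ⊗ ((-2 ⊗ 10) ⊗ (4 ⊕ -2))) gives 17.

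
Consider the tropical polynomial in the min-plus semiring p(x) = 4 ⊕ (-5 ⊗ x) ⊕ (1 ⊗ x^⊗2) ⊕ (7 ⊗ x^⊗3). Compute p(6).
p(6) = 1

A tropical monomial a ⊗ x^⊗i evaluates to a + i · x. Evaluating each term at x = 6:
  Term 0 contributes 4 + 0 · 6 = 4
  Term 1 contributes -5 + 1 · 6 = 1
  Term 2 contributes 1 + 2 · 6 = 13
  Term 3 contributes 7 + 3 · 6 = 25
p(6) = ⊕ of these = min[4, 1, 13, 25] = 1.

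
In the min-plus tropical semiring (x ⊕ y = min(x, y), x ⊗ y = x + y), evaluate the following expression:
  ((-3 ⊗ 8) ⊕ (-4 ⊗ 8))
((-3 ⊗ 8) ⊕ (-4 ⊗ 8)) = 4

Expand innermost to outermost. Recall ⊕ takes the minimum of its arguments and ⊗ takes their sum. Working out the expression ((-3 ⊗ 8) ⊕ (-4 ⊗ 8)) gives 4.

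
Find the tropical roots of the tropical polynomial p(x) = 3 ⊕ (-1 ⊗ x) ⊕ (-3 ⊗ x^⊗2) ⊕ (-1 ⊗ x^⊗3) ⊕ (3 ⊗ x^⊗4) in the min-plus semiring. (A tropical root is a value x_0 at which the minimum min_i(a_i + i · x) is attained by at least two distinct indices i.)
Roots: {-4, -2, 2, 4}

Each tropical root is a break point of the lower envelope of the lines y = a_i + i · x (there are 5 lines, with slopes 0, 1, ..., 4). Only the lines that attain the minimum somewhere contribute to roots; other lines are dominated. Here the surviving (envelope) indices are i = 4, i = 3, i = 2, i = 1, i = 0.
Intersections between consecutive envelope lines give the roots: for adjacent envelope indices i < j the intersection is x = (a_i − a_j) / (j − i). Reading off the sorted break points: {-4, -2, 2, 4}.
Verification: at each break x_0, at least two indices attain the minimum of min_i(a_i + i · x_0).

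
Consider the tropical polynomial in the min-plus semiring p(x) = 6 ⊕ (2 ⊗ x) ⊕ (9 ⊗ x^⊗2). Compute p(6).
p(6) = 6

A tropical monomial a ⊗ x^⊗i evaluates to a + i · x. Evaluating each term at x = 6:
  Term 0 contributes 6 + 0 · 6 = 6
  Term 1 contributes 2 + 1 · 6 = 8
  Term 2 contributes 9 + 2 · 6 = 21
p(6) = ⊕ of these = min[6, 8, 21] = 6.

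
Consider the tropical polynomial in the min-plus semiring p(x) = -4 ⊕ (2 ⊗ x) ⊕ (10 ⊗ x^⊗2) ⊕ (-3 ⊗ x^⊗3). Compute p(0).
p(0) = -4

A tropical monomial a ⊗ x^⊗i evaluates to a + i · x. Evaluating each term at x = 0:
  Term 0 contributes -4 + 0 · 0 = -4
  Term 1 contributes 2 + 1 · 0 = 2
  Term 2 contributes 10 + 2 · 0 = 10
  Term 3 contributes -3 + 3 · 0 = -3
p(0) = ⊕ of these = min[-4, 2, 10, -3] = -4.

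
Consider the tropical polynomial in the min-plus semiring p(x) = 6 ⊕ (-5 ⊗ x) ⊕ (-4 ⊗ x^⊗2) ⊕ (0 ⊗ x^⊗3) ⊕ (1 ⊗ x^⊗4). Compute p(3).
p(3) = -2

A tropical monomial a ⊗ x^⊗i evaluates to a + i · x. Evaluating each term at x = 3:
  Term 0 contributes 6 + 0 · 3 = 6
  Term 1 contributes -5 + 1 · 3 = -2
  Term 2 contributes -4 + 2 · 3 = 2
  Term 3 contributes 0 + 3 · 3 = 9
  Term 4 contributes 1 + 4 · 3 = 13
p(3) = ⊕ of these = min[6, -2, 2, 9, 13] = -2.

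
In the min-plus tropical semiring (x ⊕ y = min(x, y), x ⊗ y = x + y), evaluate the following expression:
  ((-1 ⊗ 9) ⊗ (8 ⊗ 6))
((-1 ⊗ 9) ⊗ (8 ⊗ 6)) = 22

Expand innermost to outermost. Recall ⊕ takes the minimum of its arguments and ⊗ takes their sum. Working out the expression ((-1 ⊗ 9) ⊗ (8 ⊗ 6)) gives 22.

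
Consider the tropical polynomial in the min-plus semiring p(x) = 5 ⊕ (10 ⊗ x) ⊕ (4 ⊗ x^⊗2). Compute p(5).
p(5) = 5

A tropical monomial a ⊗ x^⊗i evaluates to a + i · x. Evaluating each term at x = 5:
  Term 0 contributes 5 + 0 · 5 = 5
  Term 1 contributes 10 + 1 · 5 = 15
  Term 2 contributes 4 + 2 · 5 = 14
p(5) = ⊕ of these = min[5, 15, 14] = 5.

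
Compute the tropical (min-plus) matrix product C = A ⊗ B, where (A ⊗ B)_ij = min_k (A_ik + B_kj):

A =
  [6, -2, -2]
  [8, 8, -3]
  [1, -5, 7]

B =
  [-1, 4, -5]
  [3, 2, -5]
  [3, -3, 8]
A ⊗ B =
  [1, -5, -7]
  [0, -6, 3]
  [-2, -3, -10]

Apply the min-plus product entry-by-entry:
  C[0][0] = min over k of (A[0][0] + B[0][0] = 6 + -1 = 5, A[0][1] + B[1][0] = -2 + 3 = 1, A[0][2] + B[2][0] = -2 + 3 = 1) = 1 (attained at k = 1)
  C[0][1] = min over k of (A[0][0] + B[0][1] = 6 + 4 = 10, A[0][1] + B[1][1] = -2 + 2 = 0, A[0][2] + B[2][1] = -2 + -3 = -5) = -5 (attained at k = 2)
  C[0][2] = min over k of (A[0][0] + B[0][2] = 6 + -5 = 1, A[0][1] + B[1][2] = -2 + -5 = -7, A[0][2] + B[2][2] = -2 + 8 = 6) = -7 (attained at k = 1)
  C[1][0] = min over k of (A[1][0] + B[0][0] = 8 + -1 = 7, A[1][1] + B[1][0] = 8 + 3 = 11, A[1][2] + B[2][0] = -3 + 3 = 0) = 0 (attained at k = 2)
  C[1][1] = min over k of (A[1][0] + B[0][1] = 8 + 4 = 12, A[1][1] + B[1][1] = 8 + 2 = 10, A[1][2] + B[2][1] = -3 + -3 = -6) = -6 (attained at k = 2)
  C[1][2] = min over k of (A[1][0] + B[0][2] = 8 + -5 = 3, A[1][1] + B[1][2] = 8 + -5 = 3, A[1][2] + B[2][2] = -3 + 8 = 5) = 3 (attained at k = 0)
  C[2][0] = min over k of (A[2][0] + B[0][0] = 1 + -1 = 0, A[2][1] + B[1][0] = -5 + 3 = -2, A[2][2] + B[2][0] = 7 + 3 = 10) = -2 (attained at k = 1)
  C[2][1] = min over k of (A[2][0] + B[0][1] = 1 + 4 = 5, A[2][1] + B[1][1] = -5 + 2 = -3, A[2][2] + B[2][1] = 7 + -3 = 4) = -3 (attained at k = 1)
  C[2][2] = min over k of (A[2][0] + B[0][2] = 1 + -5 = -4, A[2][1] + B[1][2] = -5 + -5 = -10, A[2][2] + B[2][2] = 7 + 8 = 15) = -10 (attained at k = 1)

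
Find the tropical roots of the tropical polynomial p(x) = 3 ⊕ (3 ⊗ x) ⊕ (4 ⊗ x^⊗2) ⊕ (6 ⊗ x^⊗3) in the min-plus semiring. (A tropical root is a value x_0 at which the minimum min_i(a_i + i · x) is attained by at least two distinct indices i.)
Roots: {-2, -1, 0}

Each tropical root is a break point of the lower envelope of the lines y = a_i + i · x (there are 4 lines, with slopes 0, 1, ..., 3). Only the lines that attain the minimum somewhere contribute to roots; other lines are dominated. Here the surviving (envelope) indices are i = 3, i = 2, i = 1, i = 0.
Intersections between consecutive envelope lines give the roots: for adjacent envelope indices i < j the intersection is x = (a_i − a_j) / (j − i). Reading off the sorted break points: {-2, -1, 0}.
Verification: at each break x_0, at least two indices attain the minimum of min_i(a_i + i · x_0).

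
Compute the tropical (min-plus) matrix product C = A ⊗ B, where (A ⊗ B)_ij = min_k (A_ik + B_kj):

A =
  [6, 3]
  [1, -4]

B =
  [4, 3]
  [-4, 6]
A ⊗ B =
  [-1, 9]
  [-8, 2]

Apply the min-plus product entry-by-entry:
  C[0][0] = min over k of (A[0][0] + B[0][0] = 6 + 4 = 10, A[0][1] + B[1][0] = 3 + -4 = -1) = -1 (attained at k = 1)
  C[0][1] = min over k of (A[0][0] + B[0][1] = 6 + 3 = 9, A[0][1] + B[1][1] = 3 + 6 = 9) = 9 (attained at k = 0)
  C[1][0] = min over k of (A[1][0] + B[0][0] = 1 + 4 = 5, A[1][1] + B[1][0] = -4 + -4 = -8) = -8 (attained at k = 1)
  C[1][1] = min over k of (A[1][0] + B[0][1] = 1 + 3 = 4, A[1][1] + B[1][1] = -4 + 6 = 2) = 2 (attained at k = 1)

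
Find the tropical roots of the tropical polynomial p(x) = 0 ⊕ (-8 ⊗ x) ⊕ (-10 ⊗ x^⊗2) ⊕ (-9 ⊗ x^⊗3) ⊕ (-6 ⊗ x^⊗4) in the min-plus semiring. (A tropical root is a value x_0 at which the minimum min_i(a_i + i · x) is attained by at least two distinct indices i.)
Roots: {-3, -1, 2, 8}

Each tropical root is a break point of the lower envelope of the lines y = a_i + i · x (there are 5 lines, with slopes 0, 1, ..., 4). Only the lines that attain the minimum somewhere contribute to roots; other lines are dominated. Here the surviving (envelope) indices are i = 4, i = 3, i = 2, i = 1, i = 0.
Intersections between consecutive envelope lines give the roots: for adjacent envelope indices i < j the intersection is x = (a_i − a_j) / (j − i). Reading off the sorted break points: {-3, -1, 2, 8}.
Verification: at each break x_0, at least two indices attain the minimum of min_i(a_i + i · x_0).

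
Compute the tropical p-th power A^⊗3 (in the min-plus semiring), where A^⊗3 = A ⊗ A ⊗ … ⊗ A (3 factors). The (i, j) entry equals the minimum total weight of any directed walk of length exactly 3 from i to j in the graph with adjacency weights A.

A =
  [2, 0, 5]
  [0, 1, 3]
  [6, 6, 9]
A^⊗3 =
  [1, 0, 4]
  [0, 1, 3]
  [6, 6, 9]

Each entry (A^⊗3)_ij equals the minimum over all length-3 walks i = v_0 → v_1 → … → v_3 = j of Σ_t A[v_t][v_{t+1}]. For example, for (i, j) = (0, 2) we minimise over 9 possible intermediate vertex sequences; the minimum is 4, attained along the walk 0 → 1 → 1 → 2.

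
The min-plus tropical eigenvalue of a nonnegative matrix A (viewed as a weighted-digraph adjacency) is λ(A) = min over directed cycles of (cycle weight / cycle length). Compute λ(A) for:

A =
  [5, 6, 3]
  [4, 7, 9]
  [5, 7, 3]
λ(A) = 3

Enumerate directed cycles and compute their means (weight / length). Sample:
  cycle 0 → 0: weight = 5, length = 1, mean = 5/1 ≈ 5.000
  cycle 1 → 1: weight = 7, length = 1, mean = 7/1 ≈ 7.000
  cycle 2 → 2: weight = 3, length = 1, mean = 3/1 ≈ 3.000
  cycle 0 → 1 → 0: weight = 10, length = 2, mean = 10/2 ≈ 5.000
  cycle 0 → 2 → 0: weight = 8, length = 2, mean = 8/2 ≈ 4.000
  cycle 1 → 0 → 1: weight = 10, length = 2, mean = 10/2 ≈ 5.000
Minimum mean = 3.000, attained e.g. along the cycle 2 → 2 with weight 3 and length 1. So λ(A) = 3/1 = 3.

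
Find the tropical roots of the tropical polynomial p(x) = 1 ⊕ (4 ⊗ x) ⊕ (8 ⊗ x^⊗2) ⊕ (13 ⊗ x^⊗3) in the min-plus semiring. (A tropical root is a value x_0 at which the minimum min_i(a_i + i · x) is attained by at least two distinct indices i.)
Roots: {-5, -4, -3}

Each tropical root is a break point of the lower envelope of the lines y = a_i + i · x (there are 4 lines, with slopes 0, 1, ..., 3). Only the lines that attain the minimum somewhere contribute to roots; other lines are dominated. Here the surviving (envelope) indices are i = 3, i = 2, i = 1, i = 0.
Intersections between consecutive envelope lines give the roots: for adjacent envelope indices i < j the intersection is x = (a_i − a_j) / (j − i). Reading off the sorted break points: {-5, -4, -3}.
Verification: at each break x_0, at least two indices attain the minimum of min_i(a_i + i · x_0).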